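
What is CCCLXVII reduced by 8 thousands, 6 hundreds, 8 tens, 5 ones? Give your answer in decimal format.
Convert CCCLXVII (Roman numeral) → 100 + 100 + 100 + 50 + 10 + 5 + 1 + 1 = 367 (decimal)
Convert 8 thousands, 6 hundreds, 8 tens, 5 ones (place-value notation) → 8×1000 + 6×100 + 8×10 + 5 = 8685 (decimal)
Compute 367 - 8685 = -8318
-8318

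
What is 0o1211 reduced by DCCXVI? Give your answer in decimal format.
Convert 0o1211 (octal) → 1×512 + 2×64 + 1×8 + 1 = 649 (decimal)
Convert DCCXVI (Roman numeral) → 500 + 100 + 100 + 10 + 5 + 1 = 716 (decimal)
Compute 649 - 716 = -67
-67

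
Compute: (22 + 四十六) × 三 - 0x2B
Convert 四十六 (Chinese numeral) → 4×10 + 6 = 46 (decimal)
Convert 三 (Chinese numeral) → 3 (decimal)
Convert 0x2B (hexadecimal) → 2×16 + 11 = 43 (decimal)
Expression in decimal: (22 + 46) × 3 - 43
Parentheses first: 22 + 46 = 68
Multiply: 68 × 3 = 204
Subtract: 204 - 43 = 161
161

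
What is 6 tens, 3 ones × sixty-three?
Convert 6 tens, 3 ones (place-value notation) → 6×10 + 3 = 63 (decimal)
Convert sixty-three (English words) → 63 (decimal)
Compute 63 × 63 = 3969
3969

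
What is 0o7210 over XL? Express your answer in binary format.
Convert 0o7210 (octal) → 7×512 + 2×64 + 1×8 = 3720 (decimal)
Convert XL (Roman numeral) → 40 (decimal)
Compute 3720 ÷ 40 = 93
Convert 93 (decimal) → 93 = 64 + 16 + 8 + 4 + 1 → 0b1011101 (binary)
0b1011101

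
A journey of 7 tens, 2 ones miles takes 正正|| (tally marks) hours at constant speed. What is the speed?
Convert 7 tens, 2 ones (place-value notation) → 7×10 + 2 = 72 (decimal)
Convert 正正|| (tally marks) → 5 + 5 + 2 = 12 (decimal)
Compute 72 ÷ 12 = 6
6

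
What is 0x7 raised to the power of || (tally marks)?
Convert 0x7 (hexadecimal) → 7 (decimal)
Convert || (tally marks) → 2 (decimal)
Compute 7 ^ 2 = 49
49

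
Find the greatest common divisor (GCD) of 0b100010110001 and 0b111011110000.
Convert 0b100010110001 (binary) → 2048 + 128 + 32 + 16 + 1 = 2225 (decimal)
Convert 0b111011110000 (binary) → 2048 + 1024 + 512 + 128 + 64 + 32 + 16 = 3824 (decimal)
Compute gcd(2225, 3824) = 1
1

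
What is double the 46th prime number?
The 46th prime number = 199
Compute 199 × 2 = 398
398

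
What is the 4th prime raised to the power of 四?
Convert the 4th prime (prime index) → 7 (decimal)
Convert 四 (Chinese numeral) → 4 (decimal)
Compute 7 ^ 4 = 2401
2401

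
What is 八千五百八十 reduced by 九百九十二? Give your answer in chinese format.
Convert 八千五百八十 (Chinese numeral) → 8×1000 + 5×100 + 8×10 = 8580 (decimal)
Convert 九百九十二 (Chinese numeral) → 9×100 + 9×10 + 2 = 992 (decimal)
Compute 8580 - 992 = 7588
Convert 7588 (decimal) → 7588 = 7×1000 + 5×100 + 8×10 + 8 → 七千五百八十八 (Chinese numeral)
七千五百八十八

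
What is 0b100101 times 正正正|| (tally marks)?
Convert 0b100101 (binary) → 32 + 4 + 1 = 37 (decimal)
Convert 正正正|| (tally marks) → 5 + 5 + 5 + 2 = 17 (decimal)
Compute 37 × 17 = 629
629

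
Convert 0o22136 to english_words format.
Convert 0o22136 (octal) → 2×4096 + 2×512 + 1×64 + 3×8 + 6 = 9310 (decimal)
Convert 9310 (decimal) → 9310 = 9×1000 + 3×100 + 10 → nine thousand three hundred ten (English words)
nine thousand three hundred ten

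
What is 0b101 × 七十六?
Convert 0b101 (binary) → 4 + 1 = 5 (decimal)
Convert 七十六 (Chinese numeral) → 7×10 + 6 = 76 (decimal)
Compute 5 × 76 = 380
380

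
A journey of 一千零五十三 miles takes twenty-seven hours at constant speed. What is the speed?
Convert 一千零五十三 (Chinese numeral) → 1×1000 + 5×10 + 3 = 1053 (decimal)
Convert twenty-seven (English words) → 27 (decimal)
Compute 1053 ÷ 27 = 39
39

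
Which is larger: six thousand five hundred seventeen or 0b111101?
Convert six thousand five hundred seventeen (English words) → 6×1000 + 5×100 + 17 = 6517 (decimal)
Convert 0b111101 (binary) → 32 + 16 + 8 + 4 + 1 = 61 (decimal)
Compare 6517 vs 61: larger = 6517
6517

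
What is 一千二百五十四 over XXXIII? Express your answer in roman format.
Convert 一千二百五十四 (Chinese numeral) → 1×1000 + 2×100 + 5×10 + 4 = 1254 (decimal)
Convert XXXIII (Roman numeral) → 10 + 10 + 10 + 1 + 1 + 1 = 33 (decimal)
Compute 1254 ÷ 33 = 38
Convert 38 (decimal) → 38 = 10 + 10 + 10 + 5 + 1 + 1 + 1 → XXXVIII (Roman numeral)
XXXVIII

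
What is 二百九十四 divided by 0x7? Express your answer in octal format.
Convert 二百九十四 (Chinese numeral) → 2×100 + 9×10 + 4 = 294 (decimal)
Convert 0x7 (hexadecimal) → 7 (decimal)
Compute 294 ÷ 7 = 42
Convert 42 (decimal) → 42 = 5×8 + 2 → 0o52 (octal)
0o52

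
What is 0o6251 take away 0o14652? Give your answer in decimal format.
Convert 0o6251 (octal) → 6×512 + 2×64 + 5×8 + 1 = 3241 (decimal)
Convert 0o14652 (octal) → 1×4096 + 4×512 + 6×64 + 5×8 + 2 = 6570 (decimal)
Compute 3241 - 6570 = -3329
-3329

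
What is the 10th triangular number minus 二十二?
The 10th triangular number = 10×11/2 = 55
Convert 二十二 (Chinese numeral) → 2×10 + 2 = 22 (decimal)
Compute 55 - 22 = 33
33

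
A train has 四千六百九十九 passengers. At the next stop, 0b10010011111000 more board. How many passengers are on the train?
Convert 四千六百九十九 (Chinese numeral) → 4×1000 + 6×100 + 9×10 + 9 = 4699 (decimal)
Convert 0b10010011111000 (binary) → 8192 + 1024 + 128 + 64 + 32 + 16 + 8 = 9464 (decimal)
Compute 4699 + 9464 = 14163
14163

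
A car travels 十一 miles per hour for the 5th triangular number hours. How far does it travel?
Convert 十一 (Chinese numeral) → 1×10 + 1 = 11 (decimal)
Convert the 5th triangular number (triangular index) → 5×6/2 = 15 (decimal)
Compute 11 × 15 = 165
165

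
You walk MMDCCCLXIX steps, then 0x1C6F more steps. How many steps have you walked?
Convert MMDCCCLXIX (Roman numeral) → 1000 + 1000 + 500 + 100 + 100 + 100 + 50 + 10 + 9 = 2869 (decimal)
Convert 0x1C6F (hexadecimal) → 1×4096 + 12×256 + 6×16 + 15 = 7279 (decimal)
Compute 2869 + 7279 = 10148
10148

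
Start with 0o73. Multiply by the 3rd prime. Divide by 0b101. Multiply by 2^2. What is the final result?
Convert 0o73 (octal) → 7×8 + 3 = 59 (decimal)
Start: 59
Convert the 3rd prime (prime index) → 5 (decimal)
59 × 5 = 295
Convert 0b101 (binary) → 4 + 1 = 5 (decimal)
295 ÷ 5 = 59
Convert 2^2 (power) → 4 (decimal)
59 × 4 = 236
236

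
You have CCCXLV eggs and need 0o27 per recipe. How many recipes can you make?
Convert CCCXLV (Roman numeral) → 100 + 100 + 100 + 40 + 5 = 345 (decimal)
Convert 0o27 (octal) → 2×8 + 7 = 23 (decimal)
Compute 345 ÷ 23 = 15
15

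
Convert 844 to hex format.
Convert 844 (decimal) → 844 = 3×256 + 4×16 + 12 → 0x34C (hexadecimal)
0x34C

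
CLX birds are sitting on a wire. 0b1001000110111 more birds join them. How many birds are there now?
Convert CLX (Roman numeral) → 100 + 50 + 10 = 160 (decimal)
Convert 0b1001000110111 (binary) → 4096 + 512 + 32 + 16 + 4 + 2 + 1 = 4663 (decimal)
Compute 160 + 4663 = 4823
4823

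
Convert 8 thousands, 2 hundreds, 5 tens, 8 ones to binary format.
Convert 8 thousands, 2 hundreds, 5 tens, 8 ones (place-value notation) → 8×1000 + 2×100 + 5×10 + 8 = 8258 (decimal)
Convert 8258 (decimal) → 8258 = 8192 + 64 + 2 → 0b10000001000010 (binary)
0b10000001000010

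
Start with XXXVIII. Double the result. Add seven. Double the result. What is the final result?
Convert XXXVIII (Roman numeral) → 10 + 10 + 10 + 5 + 1 + 1 + 1 = 38 (decimal)
Start: 38
38 × 2 = 76
Convert seven (English words) → 7 (decimal)
76 + 7 = 83
83 × 2 = 166
166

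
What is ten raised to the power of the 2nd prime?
Convert ten (English words) → 10 (decimal)
Convert the 2nd prime (prime index) → 3 (decimal)
Compute 10 ^ 3 = 1000
1000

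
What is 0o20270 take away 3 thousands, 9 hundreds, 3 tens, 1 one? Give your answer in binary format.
Convert 0o20270 (octal) → 2×4096 + 2×64 + 7×8 = 8376 (decimal)
Convert 3 thousands, 9 hundreds, 3 tens, 1 one (place-value notation) → 3×1000 + 9×100 + 3×10 + 1 = 3931 (decimal)
Compute 8376 - 3931 = 4445
Convert 4445 (decimal) → 4445 = 4096 + 256 + 64 + 16 + 8 + 4 + 1 → 0b1000101011101 (binary)
0b1000101011101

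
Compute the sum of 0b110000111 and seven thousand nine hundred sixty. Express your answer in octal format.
Convert 0b110000111 (binary) → 256 + 128 + 4 + 2 + 1 = 391 (decimal)
Convert seven thousand nine hundred sixty (English words) → 7×1000 + 9×100 + 60 = 7960 (decimal)
Compute 391 + 7960 = 8351
Convert 8351 (decimal) → 8351 = 2×4096 + 2×64 + 3×8 + 7 → 0o20237 (octal)
0o20237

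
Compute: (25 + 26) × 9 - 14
Parentheses first: 25 + 26 = 51
Multiply: 51 × 9 = 459
Subtract: 459 - 14 = 445
445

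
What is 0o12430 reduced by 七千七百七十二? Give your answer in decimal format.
Convert 0o12430 (octal) → 1×4096 + 2×512 + 4×64 + 3×8 = 5400 (decimal)
Convert 七千七百七十二 (Chinese numeral) → 7×1000 + 7×100 + 7×10 + 2 = 7772 (decimal)
Compute 5400 - 7772 = -2372
-2372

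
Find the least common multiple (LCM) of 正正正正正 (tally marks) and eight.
Convert 正正正正正 (tally marks) → 5 + 5 + 5 + 5 + 5 = 25 (decimal)
Convert eight (English words) → 8 (decimal)
Compute lcm(25, 8) = 200
200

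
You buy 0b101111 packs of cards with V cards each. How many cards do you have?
Convert V (Roman numeral) → 5 (decimal)
Convert 0b101111 (binary) → 32 + 8 + 4 + 2 + 1 = 47 (decimal)
Compute 5 × 47 = 235
235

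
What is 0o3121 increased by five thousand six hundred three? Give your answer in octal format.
Convert 0o3121 (octal) → 3×512 + 1×64 + 2×8 + 1 = 1617 (decimal)
Convert five thousand six hundred three (English words) → 5×1000 + 6×100 + 3 = 5603 (decimal)
Compute 1617 + 5603 = 7220
Convert 7220 (decimal) → 7220 = 1×4096 + 6×512 + 6×8 + 4 → 0o16064 (octal)
0o16064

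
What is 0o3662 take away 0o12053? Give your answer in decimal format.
Convert 0o3662 (octal) → 3×512 + 6×64 + 6×8 + 2 = 1970 (decimal)
Convert 0o12053 (octal) → 1×4096 + 2×512 + 5×8 + 3 = 5163 (decimal)
Compute 1970 - 5163 = -3193
-3193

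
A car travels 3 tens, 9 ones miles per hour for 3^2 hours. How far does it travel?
Convert 3 tens, 9 ones (place-value notation) → 3×10 + 9 = 39 (decimal)
Convert 3^2 (power) → 9 (decimal)
Compute 39 × 9 = 351
351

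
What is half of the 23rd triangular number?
The 23rd triangular number = 23×24/2 = 276
Compute 276 ÷ 2 = 138
138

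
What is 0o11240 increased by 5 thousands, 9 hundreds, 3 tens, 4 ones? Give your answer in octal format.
Convert 0o11240 (octal) → 1×4096 + 1×512 + 2×64 + 4×8 = 4768 (decimal)
Convert 5 thousands, 9 hundreds, 3 tens, 4 ones (place-value notation) → 5×1000 + 9×100 + 3×10 + 4 = 5934 (decimal)
Compute 4768 + 5934 = 10702
Convert 10702 (decimal) → 10702 = 2×4096 + 4×512 + 7×64 + 1×8 + 6 → 0o24716 (octal)
0o24716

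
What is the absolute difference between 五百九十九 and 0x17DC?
Convert 五百九十九 (Chinese numeral) → 5×100 + 9×10 + 9 = 599 (decimal)
Convert 0x17DC (hexadecimal) → 1×4096 + 7×256 + 13×16 + 12 = 6108 (decimal)
Compute |599 - 6108| = 5509
5509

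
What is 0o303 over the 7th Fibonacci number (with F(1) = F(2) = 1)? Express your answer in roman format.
Convert 0o303 (octal) → 3×64 + 3 = 195 (decimal)
Convert the 7th Fibonacci number (with F(1) = F(2) = 1) (Fibonacci index) → 1, 1, 2, 3, 5, 8, 13 → 13 (decimal)
Compute 195 ÷ 13 = 15
Convert 15 (decimal) → 15 = 10 + 5 → XV (Roman numeral)
XV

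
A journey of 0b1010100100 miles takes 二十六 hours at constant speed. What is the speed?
Convert 0b1010100100 (binary) → 512 + 128 + 32 + 4 = 676 (decimal)
Convert 二十六 (Chinese numeral) → 2×10 + 6 = 26 (decimal)
Compute 676 ÷ 26 = 26
26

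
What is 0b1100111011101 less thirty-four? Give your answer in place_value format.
Convert 0b1100111011101 (binary) → 4096 + 2048 + 256 + 128 + 64 + 16 + 8 + 4 + 1 = 6621 (decimal)
Convert thirty-four (English words) → 34 (decimal)
Compute 6621 - 34 = 6587
Convert 6587 (decimal) → 6587 = 6×1000 + 5×100 + 8×10 + 7 → 6 thousands, 5 hundreds, 8 tens, 7 ones (place-value notation)
6 thousands, 5 hundreds, 8 tens, 7 ones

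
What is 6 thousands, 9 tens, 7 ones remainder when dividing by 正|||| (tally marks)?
Convert 6 thousands, 9 tens, 7 ones (place-value notation) → 6×1000 + 9×10 + 7 = 6097 (decimal)
Convert 正|||| (tally marks) → 5 + 4 = 9 (decimal)
Compute 6097 mod 9 = 4
4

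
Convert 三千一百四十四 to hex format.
Convert 三千一百四十四 (Chinese numeral) → 3×1000 + 1×100 + 4×10 + 4 = 3144 (decimal)
Convert 3144 (decimal) → 3144 = 12×256 + 4×16 + 8 → 0xC48 (hexadecimal)
0xC48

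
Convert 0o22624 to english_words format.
Convert 0o22624 (octal) → 2×4096 + 2×512 + 6×64 + 2×8 + 4 = 9620 (decimal)
Convert 9620 (decimal) → 9620 = 9×1000 + 6×100 + 20 → nine thousand six hundred twenty (English words)
nine thousand six hundred twenty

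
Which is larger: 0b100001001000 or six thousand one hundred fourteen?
Convert 0b100001001000 (binary) → 2048 + 64 + 8 = 2120 (decimal)
Convert six thousand one hundred fourteen (English words) → 6×1000 + 1×100 + 14 = 6114 (decimal)
Compare 2120 vs 6114: larger = 6114
6114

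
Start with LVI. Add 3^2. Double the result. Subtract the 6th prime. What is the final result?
Convert LVI (Roman numeral) → 50 + 5 + 1 = 56 (decimal)
Start: 56
Convert 3^2 (power) → 9 (decimal)
56 + 9 = 65
65 × 2 = 130
Convert the 6th prime (prime index) → 13 (decimal)
130 - 13 = 117
117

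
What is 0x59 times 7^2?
Convert 0x59 (hexadecimal) → 5×16 + 9 = 89 (decimal)
Convert 7^2 (power) → 49 (decimal)
Compute 89 × 49 = 4361
4361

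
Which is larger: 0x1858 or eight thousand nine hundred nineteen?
Convert 0x1858 (hexadecimal) → 1×4096 + 8×256 + 5×16 + 8 = 6232 (decimal)
Convert eight thousand nine hundred nineteen (English words) → 8×1000 + 9×100 + 19 = 8919 (decimal)
Compare 6232 vs 8919: larger = 8919
8919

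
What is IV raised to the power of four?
Convert IV (Roman numeral) → 4 (decimal)
Convert four (English words) → 4 (decimal)
Compute 4 ^ 4 = 256
256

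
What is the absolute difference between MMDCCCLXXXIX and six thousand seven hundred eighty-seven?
Convert MMDCCCLXXXIX (Roman numeral) → 1000 + 1000 + 500 + 100 + 100 + 100 + 50 + 10 + 10 + 10 + 9 = 2889 (decimal)
Convert six thousand seven hundred eighty-seven (English words) → 6×1000 + 7×100 + 87 = 6787 (decimal)
Compute |2889 - 6787| = 3898
3898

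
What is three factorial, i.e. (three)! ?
Convert three (English words) → 3 (decimal)
Compute 3! = 6
6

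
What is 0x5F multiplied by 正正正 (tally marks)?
Convert 0x5F (hexadecimal) → 5×16 + 15 = 95 (decimal)
Convert 正正正 (tally marks) → 5 + 5 + 5 = 15 (decimal)
Compute 95 × 15 = 1425
1425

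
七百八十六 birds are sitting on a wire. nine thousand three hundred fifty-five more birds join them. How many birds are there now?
Convert 七百八十六 (Chinese numeral) → 7×100 + 8×10 + 6 = 786 (decimal)
Convert nine thousand three hundred fifty-five (English words) → 9×1000 + 3×100 + 55 = 9355 (decimal)
Compute 786 + 9355 = 10141
10141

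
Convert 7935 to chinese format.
Convert 7935 (decimal) → 7935 = 7×1000 + 9×100 + 3×10 + 5 → 七千九百三十五 (Chinese numeral)
七千九百三十五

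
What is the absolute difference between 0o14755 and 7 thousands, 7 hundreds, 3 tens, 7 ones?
Convert 0o14755 (octal) → 1×4096 + 4×512 + 7×64 + 5×8 + 5 = 6637 (decimal)
Convert 7 thousands, 7 hundreds, 3 tens, 7 ones (place-value notation) → 7×1000 + 7×100 + 3×10 + 7 = 7737 (decimal)
Compute |6637 - 7737| = 1100
1100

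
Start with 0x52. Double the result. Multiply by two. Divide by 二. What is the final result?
Convert 0x52 (hexadecimal) → 5×16 + 2 = 82 (decimal)
Start: 82
82 × 2 = 164
Convert two (English words) → 2 (decimal)
164 × 2 = 328
Convert 二 (Chinese numeral) → 2 (decimal)
328 ÷ 2 = 164
164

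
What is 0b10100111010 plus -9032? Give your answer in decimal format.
Convert 0b10100111010 (binary) → 1024 + 256 + 32 + 16 + 8 + 2 = 1338 (decimal)
Compute 1338 + -9032 = -7694
-7694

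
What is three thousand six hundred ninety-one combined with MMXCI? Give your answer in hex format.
Convert three thousand six hundred ninety-one (English words) → 3×1000 + 6×100 + 91 = 3691 (decimal)
Convert MMXCI (Roman numeral) → 1000 + 1000 + 90 + 1 = 2091 (decimal)
Compute 3691 + 2091 = 5782
Convert 5782 (decimal) → 5782 = 1×4096 + 6×256 + 9×16 + 6 → 0x1696 (hexadecimal)
0x1696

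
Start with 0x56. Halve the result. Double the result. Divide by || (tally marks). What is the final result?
Convert 0x56 (hexadecimal) → 5×16 + 6 = 86 (decimal)
Start: 86
86 ÷ 2 = 43
43 × 2 = 86
Convert || (tally marks) → 2 (decimal)
86 ÷ 2 = 43
43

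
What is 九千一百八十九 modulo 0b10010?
Convert 九千一百八十九 (Chinese numeral) → 9×1000 + 1×100 + 8×10 + 9 = 9189 (decimal)
Convert 0b10010 (binary) → 16 + 2 = 18 (decimal)
Compute 9189 mod 18 = 9
9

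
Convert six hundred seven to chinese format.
Convert six hundred seven (English words) → 6×100 + 7 = 607 (decimal)
Convert 607 (decimal) → 607 = 6×100 + 7 → 六百零七 (Chinese numeral)
六百零七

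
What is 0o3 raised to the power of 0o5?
Convert 0o3 (octal) → 3 (decimal)
Convert 0o5 (octal) → 5 (decimal)
Compute 3 ^ 5 = 243
243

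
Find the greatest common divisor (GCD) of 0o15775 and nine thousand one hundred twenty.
Convert 0o15775 (octal) → 1×4096 + 5×512 + 7×64 + 7×8 + 5 = 7165 (decimal)
Convert nine thousand one hundred twenty (English words) → 9×1000 + 1×100 + 20 = 9120 (decimal)
Compute gcd(7165, 9120) = 5
5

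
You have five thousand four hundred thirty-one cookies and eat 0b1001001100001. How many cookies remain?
Convert five thousand four hundred thirty-one (English words) → 5×1000 + 4×100 + 31 = 5431 (decimal)
Convert 0b1001001100001 (binary) → 4096 + 512 + 64 + 32 + 1 = 4705 (decimal)
Compute 5431 - 4705 = 726
726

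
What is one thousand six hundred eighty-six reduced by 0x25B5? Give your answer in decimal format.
Convert one thousand six hundred eighty-six (English words) → 1×1000 + 6×100 + 86 = 1686 (decimal)
Convert 0x25B5 (hexadecimal) → 2×4096 + 5×256 + 11×16 + 5 = 9653 (decimal)
Compute 1686 - 9653 = -7967
-7967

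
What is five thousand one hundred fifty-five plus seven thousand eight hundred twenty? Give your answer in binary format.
Convert five thousand one hundred fifty-five (English words) → 5×1000 + 1×100 + 55 = 5155 (decimal)
Convert seven thousand eight hundred twenty (English words) → 7×1000 + 8×100 + 20 = 7820 (decimal)
Compute 5155 + 7820 = 12975
Convert 12975 (decimal) → 12975 = 8192 + 4096 + 512 + 128 + 32 + 8 + 4 + 2 + 1 → 0b11001010101111 (binary)
0b11001010101111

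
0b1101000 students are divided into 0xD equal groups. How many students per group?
Convert 0b1101000 (binary) → 64 + 32 + 8 = 104 (decimal)
Convert 0xD (hexadecimal) → 13 (decimal)
Compute 104 ÷ 13 = 8
8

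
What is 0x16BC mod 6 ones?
Convert 0x16BC (hexadecimal) → 1×4096 + 6×256 + 11×16 + 12 = 5820 (decimal)
Convert 6 ones (place-value notation) → 6 (decimal)
Compute 5820 mod 6 = 0
0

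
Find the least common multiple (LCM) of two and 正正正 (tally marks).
Convert two (English words) → 2 (decimal)
Convert 正正正 (tally marks) → 5 + 5 + 5 = 15 (decimal)
Compute lcm(2, 15) = 30
30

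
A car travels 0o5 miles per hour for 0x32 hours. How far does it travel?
Convert 0o5 (octal) → 5 (decimal)
Convert 0x32 (hexadecimal) → 3×16 + 2 = 50 (decimal)
Compute 5 × 50 = 250
250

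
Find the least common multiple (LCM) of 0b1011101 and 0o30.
Convert 0b1011101 (binary) → 64 + 16 + 8 + 4 + 1 = 93 (decimal)
Convert 0o30 (octal) → 3×8 = 24 (decimal)
Compute lcm(93, 24) = 744
744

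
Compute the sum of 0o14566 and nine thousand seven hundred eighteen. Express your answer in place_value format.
Convert 0o14566 (octal) → 1×4096 + 4×512 + 5×64 + 6×8 + 6 = 6518 (decimal)
Convert nine thousand seven hundred eighteen (English words) → 9×1000 + 7×100 + 18 = 9718 (decimal)
Compute 6518 + 9718 = 16236
Convert 16236 (decimal) → 16236 = 16×1000 + 2×100 + 3×10 + 6 → 16 thousands, 2 hundreds, 3 tens, 6 ones (place-value notation)
16 thousands, 2 hundreds, 3 tens, 6 ones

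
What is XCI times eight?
Convert XCI (Roman numeral) → 90 + 1 = 91 (decimal)
Convert eight (English words) → 8 (decimal)
Compute 91 × 8 = 728
728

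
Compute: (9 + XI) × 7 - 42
Convert XI (Roman numeral) → 10 + 1 = 11 (decimal)
Expression in decimal: (9 + 11) × 7 - 42
Parentheses first: 9 + 11 = 20
Multiply: 20 × 7 = 140
Subtract: 140 - 42 = 98
98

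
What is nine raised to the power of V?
Convert nine (English words) → 9 (decimal)
Convert V (Roman numeral) → 5 (decimal)
Compute 9 ^ 5 = 59049
59049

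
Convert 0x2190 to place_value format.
Convert 0x2190 (hexadecimal) → 2×4096 + 1×256 + 9×16 = 8592 (decimal)
Convert 8592 (decimal) → 8592 = 8×1000 + 5×100 + 9×10 + 2 → 8 thousands, 5 hundreds, 9 tens, 2 ones (place-value notation)
8 thousands, 5 hundreds, 9 tens, 2 ones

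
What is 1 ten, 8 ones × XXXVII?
Convert 1 ten, 8 ones (place-value notation) → 1×10 + 8 = 18 (decimal)
Convert XXXVII (Roman numeral) → 10 + 10 + 10 + 5 + 1 + 1 = 37 (decimal)
Compute 18 × 37 = 666
666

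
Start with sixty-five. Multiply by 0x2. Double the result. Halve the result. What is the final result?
Convert sixty-five (English words) → 65 (decimal)
Start: 65
Convert 0x2 (hexadecimal) → 2 (decimal)
65 × 2 = 130
130 × 2 = 260
260 ÷ 2 = 130
130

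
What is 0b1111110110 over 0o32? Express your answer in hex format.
Convert 0b1111110110 (binary) → 512 + 256 + 128 + 64 + 32 + 16 + 4 + 2 = 1014 (decimal)
Convert 0o32 (octal) → 3×8 + 2 = 26 (decimal)
Compute 1014 ÷ 26 = 39
Convert 39 (decimal) → 39 = 2×16 + 7 → 0x27 (hexadecimal)
0x27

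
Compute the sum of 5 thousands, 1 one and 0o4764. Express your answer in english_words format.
Convert 5 thousands, 1 one (place-value notation) → 5×1000 + 1 = 5001 (decimal)
Convert 0o4764 (octal) → 4×512 + 7×64 + 6×8 + 4 = 2548 (decimal)
Compute 5001 + 2548 = 7549
Convert 7549 (decimal) → 7549 = 7×1000 + 5×100 + 49 → seven thousand five hundred forty-nine (English words)
seven thousand five hundred forty-nine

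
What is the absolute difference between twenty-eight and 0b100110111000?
Convert twenty-eight (English words) → 28 (decimal)
Convert 0b100110111000 (binary) → 2048 + 256 + 128 + 32 + 16 + 8 = 2488 (decimal)
Compute |28 - 2488| = 2460
2460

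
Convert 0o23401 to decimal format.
Convert 0o23401 (octal) → 2×4096 + 3×512 + 4×64 + 1 = 9985 (decimal)
9985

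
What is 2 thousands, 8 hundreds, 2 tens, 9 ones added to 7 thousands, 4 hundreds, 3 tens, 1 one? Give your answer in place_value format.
Convert 2 thousands, 8 hundreds, 2 tens, 9 ones (place-value notation) → 2×1000 + 8×100 + 2×10 + 9 = 2829 (decimal)
Convert 7 thousands, 4 hundreds, 3 tens, 1 one (place-value notation) → 7×1000 + 4×100 + 3×10 + 1 = 7431 (decimal)
Compute 2829 + 7431 = 10260
Convert 10260 (decimal) → 10260 = 10×1000 + 2×100 + 6×10 → 10 thousands, 2 hundreds, 6 tens (place-value notation)
10 thousands, 2 hundreds, 6 tens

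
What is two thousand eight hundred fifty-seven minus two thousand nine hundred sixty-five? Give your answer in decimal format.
Convert two thousand eight hundred fifty-seven (English words) → 2×1000 + 8×100 + 57 = 2857 (decimal)
Convert two thousand nine hundred sixty-five (English words) → 2×1000 + 9×100 + 65 = 2965 (decimal)
Compute 2857 - 2965 = -108
-108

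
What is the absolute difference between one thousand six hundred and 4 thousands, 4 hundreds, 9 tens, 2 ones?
Convert one thousand six hundred (English words) → 1×1000 + 6×100 = 1600 (decimal)
Convert 4 thousands, 4 hundreds, 9 tens, 2 ones (place-value notation) → 4×1000 + 4×100 + 9×10 + 2 = 4492 (decimal)
Compute |1600 - 4492| = 2892
2892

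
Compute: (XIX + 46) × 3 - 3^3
Convert XIX (Roman numeral) → 10 + 9 = 19 (decimal)
Convert 3^3 (power) → 27 (decimal)
Expression in decimal: (19 + 46) × 3 - 27
Parentheses first: 19 + 46 = 65
Multiply: 65 × 3 = 195
Subtract: 195 - 27 = 168
168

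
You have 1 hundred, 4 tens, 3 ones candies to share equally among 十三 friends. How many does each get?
Convert 1 hundred, 4 tens, 3 ones (place-value notation) → 1×100 + 4×10 + 3 = 143 (decimal)
Convert 十三 (Chinese numeral) → 1×10 + 3 = 13 (decimal)
Compute 143 ÷ 13 = 11
11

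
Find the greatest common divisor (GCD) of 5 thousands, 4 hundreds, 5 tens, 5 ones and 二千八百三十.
Convert 5 thousands, 4 hundreds, 5 tens, 5 ones (place-value notation) → 5×1000 + 4×100 + 5×10 + 5 = 5455 (decimal)
Convert 二千八百三十 (Chinese numeral) → 2×1000 + 8×100 + 3×10 = 2830 (decimal)
Compute gcd(5455, 2830) = 5
5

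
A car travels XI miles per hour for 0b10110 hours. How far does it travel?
Convert XI (Roman numeral) → 10 + 1 = 11 (decimal)
Convert 0b10110 (binary) → 16 + 4 + 2 = 22 (decimal)
Compute 11 × 22 = 242
242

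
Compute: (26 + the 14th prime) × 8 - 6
Convert the 14th prime (prime index) → 43 (decimal)
Expression in decimal: (26 + 43) × 8 - 6
Parentheses first: 26 + 43 = 69
Multiply: 69 × 8 = 552
Subtract: 552 - 6 = 546
546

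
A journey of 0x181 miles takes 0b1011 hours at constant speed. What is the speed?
Convert 0x181 (hexadecimal) → 1×256 + 8×16 + 1 = 385 (decimal)
Convert 0b1011 (binary) → 8 + 2 + 1 = 11 (decimal)
Compute 385 ÷ 11 = 35
35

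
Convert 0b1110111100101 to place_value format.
Convert 0b1110111100101 (binary) → 4096 + 2048 + 1024 + 256 + 128 + 64 + 32 + 4 + 1 = 7653 (decimal)
Convert 7653 (decimal) → 7653 = 7×1000 + 6×100 + 5×10 + 3 → 7 thousands, 6 hundreds, 5 tens, 3 ones (place-value notation)
7 thousands, 6 hundreds, 5 tens, 3 ones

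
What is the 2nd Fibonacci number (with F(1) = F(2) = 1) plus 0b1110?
The 2nd Fibonacci number (with F(1) = F(2) = 1) = 1
Convert 0b1110 (binary) → 8 + 4 + 2 = 14 (decimal)
Compute 1 + 14 = 15
15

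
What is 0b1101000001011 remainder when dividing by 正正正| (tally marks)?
Convert 0b1101000001011 (binary) → 4096 + 2048 + 512 + 8 + 2 + 1 = 6667 (decimal)
Convert 正正正| (tally marks) → 5 + 5 + 5 + 1 = 16 (decimal)
Compute 6667 mod 16 = 11
11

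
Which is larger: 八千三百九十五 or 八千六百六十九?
Convert 八千三百九十五 (Chinese numeral) → 8×1000 + 3×100 + 9×10 + 5 = 8395 (decimal)
Convert 八千六百六十九 (Chinese numeral) → 8×1000 + 6×100 + 6×10 + 9 = 8669 (decimal)
Compare 8395 vs 8669: larger = 8669
8669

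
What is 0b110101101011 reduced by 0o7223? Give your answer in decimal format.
Convert 0b110101101011 (binary) → 2048 + 1024 + 256 + 64 + 32 + 8 + 2 + 1 = 3435 (decimal)
Convert 0o7223 (octal) → 7×512 + 2×64 + 2×8 + 3 = 3731 (decimal)
Compute 3435 - 3731 = -296
-296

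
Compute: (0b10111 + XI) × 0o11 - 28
Convert 0b10111 (binary) → 16 + 4 + 2 + 1 = 23 (decimal)
Convert XI (Roman numeral) → 10 + 1 = 11 (decimal)
Convert 0o11 (octal) → 1×8 + 1 = 9 (decimal)
Expression in decimal: (23 + 11) × 9 - 28
Parentheses first: 23 + 11 = 34
Multiply: 34 × 9 = 306
Subtract: 306 - 28 = 278
278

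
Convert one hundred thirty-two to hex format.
Convert one hundred thirty-two (English words) → 1×100 + 32 = 132 (decimal)
Convert 132 (decimal) → 132 = 8×16 + 4 → 0x84 (hexadecimal)
0x84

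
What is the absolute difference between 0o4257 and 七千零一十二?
Convert 0o4257 (octal) → 4×512 + 2×64 + 5×8 + 7 = 2223 (decimal)
Convert 七千零一十二 (Chinese numeral) → 7×1000 + 1×10 + 2 = 7012 (decimal)
Compute |2223 - 7012| = 4789
4789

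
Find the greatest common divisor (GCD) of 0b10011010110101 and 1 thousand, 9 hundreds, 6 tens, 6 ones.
Convert 0b10011010110101 (binary) → 8192 + 1024 + 512 + 128 + 32 + 16 + 4 + 1 = 9909 (decimal)
Convert 1 thousand, 9 hundreds, 6 tens, 6 ones (place-value notation) → 1×1000 + 9×100 + 6×10 + 6 = 1966 (decimal)
Compute gcd(9909, 1966) = 1
1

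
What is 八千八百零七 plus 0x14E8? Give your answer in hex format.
Convert 八千八百零七 (Chinese numeral) → 8×1000 + 8×100 + 7 = 8807 (decimal)
Convert 0x14E8 (hexadecimal) → 1×4096 + 4×256 + 14×16 + 8 = 5352 (decimal)
Compute 8807 + 5352 = 14159
Convert 14159 (decimal) → 14159 = 3×4096 + 7×256 + 4×16 + 15 → 0x374F (hexadecimal)
0x374F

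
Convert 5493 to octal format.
Convert 5493 (decimal) → 5493 = 1×4096 + 2×512 + 5×64 + 6×8 + 5 → 0o12565 (octal)
0o12565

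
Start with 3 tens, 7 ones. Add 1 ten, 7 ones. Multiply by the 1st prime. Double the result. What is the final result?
Convert 3 tens, 7 ones (place-value notation) → 3×10 + 7 = 37 (decimal)
Start: 37
Convert 1 ten, 7 ones (place-value notation) → 1×10 + 7 = 17 (decimal)
37 + 17 = 54
Convert the 1st prime (prime index) → 2 (decimal)
54 × 2 = 108
108 × 2 = 216
216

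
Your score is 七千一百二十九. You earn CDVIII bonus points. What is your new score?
Convert 七千一百二十九 (Chinese numeral) → 7×1000 + 1×100 + 2×10 + 9 = 7129 (decimal)
Convert CDVIII (Roman numeral) → 400 + 5 + 1 + 1 + 1 = 408 (decimal)
Compute 7129 + 408 = 7537
7537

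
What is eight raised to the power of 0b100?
Convert eight (English words) → 8 (decimal)
Convert 0b100 (binary) → 4 (decimal)
Compute 8 ^ 4 = 4096
4096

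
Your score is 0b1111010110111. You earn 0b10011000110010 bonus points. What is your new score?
Convert 0b1111010110111 (binary) → 4096 + 2048 + 1024 + 512 + 128 + 32 + 16 + 4 + 2 + 1 = 7863 (decimal)
Convert 0b10011000110010 (binary) → 8192 + 1024 + 512 + 32 + 16 + 2 = 9778 (decimal)
Compute 7863 + 9778 = 17641
17641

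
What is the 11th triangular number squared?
The 11th triangular number = 11×12/2 = 66
Compute 66² = 66 × 66 = 4356
4356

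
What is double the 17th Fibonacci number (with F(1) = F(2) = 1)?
The 17th Fibonacci number (with F(1) = F(2) = 1) = 1597
Compute 1597 × 2 = 3194
3194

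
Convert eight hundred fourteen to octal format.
Convert eight hundred fourteen (English words) → 8×100 + 14 = 814 (decimal)
Convert 814 (decimal) → 814 = 1×512 + 4×64 + 5×8 + 6 → 0o1456 (octal)
0o1456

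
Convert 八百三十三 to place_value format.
Convert 八百三十三 (Chinese numeral) → 8×100 + 3×10 + 3 = 833 (decimal)
Convert 833 (decimal) → 833 = 8×100 + 3×10 + 3 → 8 hundreds, 3 tens, 3 ones (place-value notation)
8 hundreds, 3 tens, 3 ones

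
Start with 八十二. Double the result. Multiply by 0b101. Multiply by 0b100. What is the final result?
Convert 八十二 (Chinese numeral) → 8×10 + 2 = 82 (decimal)
Start: 82
82 × 2 = 164
Convert 0b101 (binary) → 4 + 1 = 5 (decimal)
164 × 5 = 820
Convert 0b100 (binary) → 4 (decimal)
820 × 4 = 3280
3280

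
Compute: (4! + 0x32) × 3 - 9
Convert 4! (factorial) → 24 (decimal)
Convert 0x32 (hexadecimal) → 3×16 + 2 = 50 (decimal)
Expression in decimal: (24 + 50) × 3 - 9
Parentheses first: 24 + 50 = 74
Multiply: 74 × 3 = 222
Subtract: 222 - 9 = 213
213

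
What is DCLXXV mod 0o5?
Convert DCLXXV (Roman numeral) → 500 + 100 + 50 + 10 + 10 + 5 = 675 (decimal)
Convert 0o5 (octal) → 5 (decimal)
Compute 675 mod 5 = 0
0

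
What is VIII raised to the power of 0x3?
Convert VIII (Roman numeral) → 5 + 1 + 1 + 1 = 8 (decimal)
Convert 0x3 (hexadecimal) → 3 (decimal)
Compute 8 ^ 3 = 512
512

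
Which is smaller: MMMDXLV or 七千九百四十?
Convert MMMDXLV (Roman numeral) → 1000 + 1000 + 1000 + 500 + 40 + 5 = 3545 (decimal)
Convert 七千九百四十 (Chinese numeral) → 7×1000 + 9×100 + 4×10 = 7940 (decimal)
Compare 3545 vs 7940: smaller = 3545
3545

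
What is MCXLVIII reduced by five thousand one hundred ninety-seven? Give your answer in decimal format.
Convert MCXLVIII (Roman numeral) → 1000 + 100 + 40 + 5 + 1 + 1 + 1 = 1148 (decimal)
Convert five thousand one hundred ninety-seven (English words) → 5×1000 + 1×100 + 97 = 5197 (decimal)
Compute 1148 - 5197 = -4049
-4049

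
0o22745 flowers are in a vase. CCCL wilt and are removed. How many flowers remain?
Convert 0o22745 (octal) → 2×4096 + 2×512 + 7×64 + 4×8 + 5 = 9701 (decimal)
Convert CCCL (Roman numeral) → 100 + 100 + 100 + 50 = 350 (decimal)
Compute 9701 - 350 = 9351
9351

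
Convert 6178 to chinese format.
Convert 6178 (decimal) → 6178 = 6×1000 + 1×100 + 7×10 + 8 → 六千一百七十八 (Chinese numeral)
六千一百七十八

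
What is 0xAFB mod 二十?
Convert 0xAFB (hexadecimal) → 10×256 + 15×16 + 11 = 2811 (decimal)
Convert 二十 (Chinese numeral) → 2×10 = 20 (decimal)
Compute 2811 mod 20 = 11
11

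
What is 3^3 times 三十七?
Convert 3^3 (power) → 27 (decimal)
Convert 三十七 (Chinese numeral) → 3×10 + 7 = 37 (decimal)
Compute 27 × 37 = 999
999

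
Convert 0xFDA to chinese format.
Convert 0xFDA (hexadecimal) → 15×256 + 13×16 + 10 = 4058 (decimal)
Convert 4058 (decimal) → 4058 = 4×1000 + 5×10 + 8 → 四千零五十八 (Chinese numeral)
四千零五十八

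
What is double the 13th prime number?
The 13th prime number = 41
Compute 41 × 2 = 82
82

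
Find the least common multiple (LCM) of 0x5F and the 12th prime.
Convert 0x5F (hexadecimal) → 5×16 + 15 = 95 (decimal)
Convert the 12th prime (prime index) → 37 (decimal)
Compute lcm(95, 37) = 3515
3515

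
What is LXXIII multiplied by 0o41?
Convert LXXIII (Roman numeral) → 50 + 10 + 10 + 1 + 1 + 1 = 73 (decimal)
Convert 0o41 (octal) → 4×8 + 1 = 33 (decimal)
Compute 73 × 33 = 2409
2409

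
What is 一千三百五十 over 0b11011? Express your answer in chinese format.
Convert 一千三百五十 (Chinese numeral) → 1×1000 + 3×100 + 5×10 = 1350 (decimal)
Convert 0b11011 (binary) → 16 + 8 + 2 + 1 = 27 (decimal)
Compute 1350 ÷ 27 = 50
Convert 50 (decimal) → 50 = 5×10 → 五十 (Chinese numeral)
五十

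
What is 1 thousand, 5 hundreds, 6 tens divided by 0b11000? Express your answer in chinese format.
Convert 1 thousand, 5 hundreds, 6 tens (place-value notation) → 1×1000 + 5×100 + 6×10 = 1560 (decimal)
Convert 0b11000 (binary) → 16 + 8 = 24 (decimal)
Compute 1560 ÷ 24 = 65
Convert 65 (decimal) → 65 = 6×10 + 5 → 六十五 (Chinese numeral)
六十五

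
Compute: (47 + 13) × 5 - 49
Parentheses first: 47 + 13 = 60
Multiply: 60 × 5 = 300
Subtract: 300 - 49 = 251
251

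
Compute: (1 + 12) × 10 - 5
Parentheses first: 1 + 12 = 13
Multiply: 13 × 10 = 130
Subtract: 130 - 5 = 125
125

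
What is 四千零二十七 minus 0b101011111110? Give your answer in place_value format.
Convert 四千零二十七 (Chinese numeral) → 4×1000 + 2×10 + 7 = 4027 (decimal)
Convert 0b101011111110 (binary) → 2048 + 512 + 128 + 64 + 32 + 16 + 8 + 4 + 2 = 2814 (decimal)
Compute 4027 - 2814 = 1213
Convert 1213 (decimal) → 1213 = 1×1000 + 2×100 + 1×10 + 3 → 1 thousand, 2 hundreds, 1 ten, 3 ones (place-value notation)
1 thousand, 2 hundreds, 1 ten, 3 ones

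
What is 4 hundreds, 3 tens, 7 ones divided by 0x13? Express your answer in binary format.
Convert 4 hundreds, 3 tens, 7 ones (place-value notation) → 4×100 + 3×10 + 7 = 437 (decimal)
Convert 0x13 (hexadecimal) → 1×16 + 3 = 19 (decimal)
Compute 437 ÷ 19 = 23
Convert 23 (decimal) → 23 = 16 + 4 + 2 + 1 → 0b10111 (binary)
0b10111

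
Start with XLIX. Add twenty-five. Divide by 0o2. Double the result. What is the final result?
Convert XLIX (Roman numeral) → 40 + 9 = 49 (decimal)
Start: 49
Convert twenty-five (English words) → 25 (decimal)
49 + 25 = 74
Convert 0o2 (octal) → 2 (decimal)
74 ÷ 2 = 37
37 × 2 = 74
74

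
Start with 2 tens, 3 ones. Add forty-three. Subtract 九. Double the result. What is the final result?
Convert 2 tens, 3 ones (place-value notation) → 2×10 + 3 = 23 (decimal)
Start: 23
Convert forty-three (English words) → 43 (decimal)
23 + 43 = 66
Convert 九 (Chinese numeral) → 9 (decimal)
66 - 9 = 57
57 × 2 = 114
114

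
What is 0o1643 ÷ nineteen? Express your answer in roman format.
Convert 0o1643 (octal) → 1×512 + 6×64 + 4×8 + 3 = 931 (decimal)
Convert nineteen (English words) → 19 (decimal)
Compute 931 ÷ 19 = 49
Convert 49 (decimal) → 49 = 40 + 9 → XLIX (Roman numeral)
XLIX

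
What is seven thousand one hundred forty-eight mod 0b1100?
Convert seven thousand one hundred forty-eight (English words) → 7×1000 + 1×100 + 48 = 7148 (decimal)
Convert 0b1100 (binary) → 8 + 4 = 12 (decimal)
Compute 7148 mod 12 = 8
8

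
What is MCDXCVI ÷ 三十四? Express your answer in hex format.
Convert MCDXCVI (Roman numeral) → 1000 + 400 + 90 + 5 + 1 = 1496 (decimal)
Convert 三十四 (Chinese numeral) → 3×10 + 4 = 34 (decimal)
Compute 1496 ÷ 34 = 44
Convert 44 (decimal) → 44 = 2×16 + 12 → 0x2C (hexadecimal)
0x2C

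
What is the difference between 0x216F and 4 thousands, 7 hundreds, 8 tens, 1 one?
Convert 0x216F (hexadecimal) → 2×4096 + 1×256 + 6×16 + 15 = 8559 (decimal)
Convert 4 thousands, 7 hundreds, 8 tens, 1 one (place-value notation) → 4×1000 + 7×100 + 8×10 + 1 = 4781 (decimal)
Difference: |8559 - 4781| = 3778
3778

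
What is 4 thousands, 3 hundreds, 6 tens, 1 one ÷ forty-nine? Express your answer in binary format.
Convert 4 thousands, 3 hundreds, 6 tens, 1 one (place-value notation) → 4×1000 + 3×100 + 6×10 + 1 = 4361 (decimal)
Convert forty-nine (English words) → 49 (decimal)
Compute 4361 ÷ 49 = 89
Convert 89 (decimal) → 89 = 64 + 16 + 8 + 1 → 0b1011001 (binary)
0b1011001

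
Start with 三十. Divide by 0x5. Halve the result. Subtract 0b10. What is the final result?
Convert 三十 (Chinese numeral) → 3×10 = 30 (decimal)
Start: 30
Convert 0x5 (hexadecimal) → 5 (decimal)
30 ÷ 5 = 6
6 ÷ 2 = 3
Convert 0b10 (binary) → 2 (decimal)
3 - 2 = 1
1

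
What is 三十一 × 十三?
Convert 三十一 (Chinese numeral) → 3×10 + 1 = 31 (decimal)
Convert 十三 (Chinese numeral) → 1×10 + 3 = 13 (decimal)
Compute 31 × 13 = 403
403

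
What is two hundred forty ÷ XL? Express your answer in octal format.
Convert two hundred forty (English words) → 2×100 + 40 = 240 (decimal)
Convert XL (Roman numeral) → 40 (decimal)
Compute 240 ÷ 40 = 6
Convert 6 (decimal) → 0o6 (octal)
0o6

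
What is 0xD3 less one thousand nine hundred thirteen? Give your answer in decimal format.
Convert 0xD3 (hexadecimal) → 13×16 + 3 = 211 (decimal)
Convert one thousand nine hundred thirteen (English words) → 1×1000 + 9×100 + 13 = 1913 (decimal)
Compute 211 - 1913 = -1702
-1702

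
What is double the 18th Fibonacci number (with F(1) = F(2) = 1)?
The 18th Fibonacci number (with F(1) = F(2) = 1) = 2584
Compute 2584 × 2 = 5168
5168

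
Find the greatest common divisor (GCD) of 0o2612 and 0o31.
Convert 0o2612 (octal) → 2×512 + 6×64 + 1×8 + 2 = 1418 (decimal)
Convert 0o31 (octal) → 3×8 + 1 = 25 (decimal)
Compute gcd(1418, 25) = 1
1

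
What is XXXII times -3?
Convert XXXII (Roman numeral) → 10 + 10 + 10 + 1 + 1 = 32 (decimal)
Compute 32 × -3 = -96
-96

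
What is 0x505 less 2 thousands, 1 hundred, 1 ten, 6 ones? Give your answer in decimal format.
Convert 0x505 (hexadecimal) → 5×256 + 5 = 1285 (decimal)
Convert 2 thousands, 1 hundred, 1 ten, 6 ones (place-value notation) → 2×1000 + 1×100 + 1×10 + 6 = 2116 (decimal)
Compute 1285 - 2116 = -831
-831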